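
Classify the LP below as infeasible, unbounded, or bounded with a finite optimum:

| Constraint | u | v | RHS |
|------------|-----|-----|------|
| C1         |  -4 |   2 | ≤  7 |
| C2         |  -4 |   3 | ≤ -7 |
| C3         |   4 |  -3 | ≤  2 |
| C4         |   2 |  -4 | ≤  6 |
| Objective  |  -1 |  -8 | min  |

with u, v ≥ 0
C3 requires 4u - 3v ≤ 2, while C2 (-4u + 3v ≤ -7) is equivalent to 4u - 3v ≥ 7. Together they would need 7 ≤ 4u - 3v ≤ 2, which is impossible since 7 > 2. No point satisfies all constraints.

Infeasible — the constraint set is empty.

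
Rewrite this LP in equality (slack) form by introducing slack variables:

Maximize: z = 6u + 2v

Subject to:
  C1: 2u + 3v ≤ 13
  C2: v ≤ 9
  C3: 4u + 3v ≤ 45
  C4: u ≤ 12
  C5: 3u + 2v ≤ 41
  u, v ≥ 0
max z = 6u + 2v

s.t.
  2u + 3v + s1 = 13
  v + s2 = 9
  4u + 3v + s3 = 45
  u + s4 = 12
  3u + 2v + s5 = 41
  u, v, s1, s2, s3, s4, s5 ≥ 0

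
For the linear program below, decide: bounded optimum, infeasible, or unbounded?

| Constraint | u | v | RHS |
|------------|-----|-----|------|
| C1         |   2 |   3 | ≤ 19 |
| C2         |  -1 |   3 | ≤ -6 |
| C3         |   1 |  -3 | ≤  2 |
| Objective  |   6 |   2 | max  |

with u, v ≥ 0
C3 requires u - 3v ≤ 2, while C2 (-u + 3v ≤ -6) is equivalent to u - 3v ≥ 6. Together they would need 6 ≤ u - 3v ≤ 2, which is impossible since 6 > 2. No point satisfies all constraints.

The feasible region is empty; the LP is infeasible.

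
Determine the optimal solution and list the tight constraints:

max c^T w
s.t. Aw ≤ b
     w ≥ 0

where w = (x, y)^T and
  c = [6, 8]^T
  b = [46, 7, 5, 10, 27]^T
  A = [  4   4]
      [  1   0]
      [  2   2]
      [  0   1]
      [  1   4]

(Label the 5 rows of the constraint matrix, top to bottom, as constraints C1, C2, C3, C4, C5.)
Optimal: x = 0, y = 2.5
Binding: C3, x ≥ 0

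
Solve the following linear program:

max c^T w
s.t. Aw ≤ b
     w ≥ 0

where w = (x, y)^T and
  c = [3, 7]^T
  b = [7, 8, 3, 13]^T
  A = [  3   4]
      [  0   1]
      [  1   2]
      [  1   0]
x = 0, y = 1.5, z = 10.5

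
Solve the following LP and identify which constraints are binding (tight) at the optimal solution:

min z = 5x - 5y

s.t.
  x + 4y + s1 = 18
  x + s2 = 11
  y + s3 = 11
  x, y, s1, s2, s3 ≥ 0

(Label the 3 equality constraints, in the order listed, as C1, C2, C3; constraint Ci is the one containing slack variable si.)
Optimal: x = 0, y = 4.5
Binding: C1, x ≥ 0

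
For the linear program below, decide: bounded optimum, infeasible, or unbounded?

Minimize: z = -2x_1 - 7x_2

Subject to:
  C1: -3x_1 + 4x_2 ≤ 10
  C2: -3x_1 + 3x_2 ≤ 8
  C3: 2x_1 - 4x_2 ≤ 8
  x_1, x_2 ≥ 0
Feasible point: (0, 0) satisfies every constraint, so the LP is feasible.
Direction d = (4, 3): for each constraint row a, a·d ≤ 0 —
  (-3)(4) + (4)(3) = 0 ≤ 0
  (-3)(4) + (3)(3) = -3 ≤ 0
  (2)(4) + (-4)(3) = -4 ≤ 0
and d ≥ 0, so (0, 0) + t·d stays feasible for every t ≥ 0. Along this ray z = -2x_1 - 7x_2 changes by -29 per unit t, so z → −∞.

The LP is unbounded; z can be made arbitrarily small.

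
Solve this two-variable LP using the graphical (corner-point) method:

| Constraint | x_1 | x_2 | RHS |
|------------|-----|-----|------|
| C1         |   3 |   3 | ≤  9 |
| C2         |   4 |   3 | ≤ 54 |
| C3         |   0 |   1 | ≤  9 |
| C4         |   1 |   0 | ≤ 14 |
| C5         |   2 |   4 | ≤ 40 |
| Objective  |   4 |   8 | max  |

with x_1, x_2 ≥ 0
Each vertex is the intersection of two constraint boundaries that also satisfies all remaining constraints:
  x_1 = 0 and x_2 = 0 → (0, 0)
  3x_1 + 3x_2 = 9 and x_2 = 0 → (3, 0)
  3x_1 + 3x_2 = 9 and x_1 = 0 → (0, 3)

Evaluating z = 4x_1 + 8x_2 at each vertex:
  (0, 0): z = 0
  (3, 0): z = 12
  (0, 3): z = 24

The maximum is at (0, 3) with z = 24.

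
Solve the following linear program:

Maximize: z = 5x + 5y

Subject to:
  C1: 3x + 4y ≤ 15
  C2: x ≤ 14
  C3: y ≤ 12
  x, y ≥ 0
x = 5, y = 0, z = 25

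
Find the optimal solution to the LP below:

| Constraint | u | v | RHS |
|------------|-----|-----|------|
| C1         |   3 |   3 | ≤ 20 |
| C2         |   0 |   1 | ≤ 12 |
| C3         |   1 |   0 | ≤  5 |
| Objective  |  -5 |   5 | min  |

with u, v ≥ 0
Each vertex is the intersection of two constraint boundaries that also satisfies all remaining constraints:
  u = 0 and v = 0 → (0, 0)
  u = 5 and v = 0 → (5, 0)
  3u + 3v = 20 and u = 5 → (5, 1.667)
  3u + 3v = 20 and u = 0 → (0, 6.667)

Evaluating z = -5u + 5v at each vertex:
  (0, 0): z = 0
  (5, 0): z = -25
  (5, 1.667): z = -16.67
  (0, 6.667): z = 33.33

The minimum is at (5, 0) with z = -25.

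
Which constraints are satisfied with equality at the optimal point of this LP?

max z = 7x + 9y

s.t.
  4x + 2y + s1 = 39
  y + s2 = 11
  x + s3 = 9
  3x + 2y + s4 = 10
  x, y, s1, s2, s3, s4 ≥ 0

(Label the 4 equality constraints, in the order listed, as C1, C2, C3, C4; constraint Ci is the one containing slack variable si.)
Optimal: x = 0, y = 5
Slack at optimum:
  C1: slack = 29
  C2: slack = 6
  C3: slack = 9
  C4: slack = 0 (binding)
  x ≥ 0: x = 0 (binding)
  y ≥ 0: y = 5
Binding constraints: C4, x ≥ 0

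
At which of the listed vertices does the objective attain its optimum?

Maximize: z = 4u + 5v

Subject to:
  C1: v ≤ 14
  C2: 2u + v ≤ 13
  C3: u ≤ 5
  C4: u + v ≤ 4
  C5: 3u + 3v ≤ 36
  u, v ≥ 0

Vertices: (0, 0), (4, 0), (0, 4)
(0, 4) with z = 20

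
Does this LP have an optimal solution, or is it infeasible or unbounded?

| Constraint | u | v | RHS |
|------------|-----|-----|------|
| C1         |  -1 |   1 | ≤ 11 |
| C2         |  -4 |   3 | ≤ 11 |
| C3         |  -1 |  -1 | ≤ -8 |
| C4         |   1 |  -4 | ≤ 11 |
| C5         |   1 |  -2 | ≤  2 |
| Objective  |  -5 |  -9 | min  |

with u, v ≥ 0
Feasible point: (2, 6) satisfies every constraint, so the LP is feasible.
Direction d = (1, 1): for each constraint row a, a·d ≤ 0 —
  (-1)(1) + (1)(1) = 0 ≤ 0
  (-4)(1) + (3)(1) = -1 ≤ 0
  (-1)(1) + (-1)(1) = -2 ≤ 0
  (1)(1) + (-4)(1) = -3 ≤ 0
  (1)(1) + (-2)(1) = -1 ≤ 0
and d ≥ 0, so (2, 6) + t·d stays feasible for every t ≥ 0. Along this ray z = -5u - 9v changes by -14 per unit t, so z → −∞.

The LP is unbounded; z can be made arbitrarily small.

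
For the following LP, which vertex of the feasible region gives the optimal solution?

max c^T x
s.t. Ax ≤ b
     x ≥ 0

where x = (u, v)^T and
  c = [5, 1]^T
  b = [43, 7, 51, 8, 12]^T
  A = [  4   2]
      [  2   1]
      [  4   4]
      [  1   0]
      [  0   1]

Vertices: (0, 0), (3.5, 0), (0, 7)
Evaluating z = 5u + v at each vertex:
  (0, 0): z = 0
  (3.5, 0): z = 17.5
  (0, 7): z = 7

The largest value is z = 17.5, attained at (3.5, 0).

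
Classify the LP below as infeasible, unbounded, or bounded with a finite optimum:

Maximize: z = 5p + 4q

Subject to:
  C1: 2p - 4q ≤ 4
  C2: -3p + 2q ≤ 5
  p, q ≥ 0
Feasible point: (0, 0) satisfies every constraint, so the LP is feasible.
Direction d = (1, 1): for each constraint row a, a·d ≤ 0 —
  (2)(1) + (-4)(1) = -2 ≤ 0
  (-3)(1) + (2)(1) = -1 ≤ 0
and d ≥ 0, so (0, 0) + t·d stays feasible for every t ≥ 0. Along this ray z = 5p + 4q changes by 9 per unit t, so z → +∞.

The LP is unbounded; z can be made arbitrarily large.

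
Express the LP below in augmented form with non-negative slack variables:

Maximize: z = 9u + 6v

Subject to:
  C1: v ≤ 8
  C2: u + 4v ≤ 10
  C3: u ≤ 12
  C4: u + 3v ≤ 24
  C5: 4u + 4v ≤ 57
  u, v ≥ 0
max z = 9u + 6v

s.t.
  v + s1 = 8
  u + 4v + s2 = 10
  u + s3 = 12
  u + 3v + s4 = 24
  4u + 4v + s5 = 57
  u, v, s1, s2, s3, s4, s5 ≥ 0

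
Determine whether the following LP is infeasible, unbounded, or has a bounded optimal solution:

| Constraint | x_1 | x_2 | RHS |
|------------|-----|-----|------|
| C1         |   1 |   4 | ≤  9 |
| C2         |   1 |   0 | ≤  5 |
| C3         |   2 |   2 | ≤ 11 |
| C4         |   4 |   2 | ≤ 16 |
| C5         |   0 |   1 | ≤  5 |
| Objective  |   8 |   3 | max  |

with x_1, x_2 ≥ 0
The point (4, 0) satisfies every constraint, so the LP is feasible; the constraints give x_1 ≤ 5 and x_2 ≤ 5, which with x_1, x_2 ≥ 0 keep the feasible region inside a bounded box. A feasible, bounded LP attains a finite optimum at a vertex.

Evaluating z = 8x_1 + 3x_2 at each vertex:
  (0, 0): z = 0
  (4, 0): z = 32
  (3.286, 1.429): z = 30.57
  (0, 2.25): z = 6.75

Bounded optimum: z* = 32 at (4, 0).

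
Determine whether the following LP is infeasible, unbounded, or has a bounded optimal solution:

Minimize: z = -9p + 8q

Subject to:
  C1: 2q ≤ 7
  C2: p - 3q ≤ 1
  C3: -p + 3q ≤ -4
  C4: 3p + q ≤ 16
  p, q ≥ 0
C2 requires p - 3q ≤ 1, while C3 (-p + 3q ≤ -4) is equivalent to p - 3q ≥ 4. Together they would need 4 ≤ p - 3q ≤ 1, which is impossible since 4 > 1. No point satisfies all constraints.

Infeasible: no point satisfies all constraints simultaneously.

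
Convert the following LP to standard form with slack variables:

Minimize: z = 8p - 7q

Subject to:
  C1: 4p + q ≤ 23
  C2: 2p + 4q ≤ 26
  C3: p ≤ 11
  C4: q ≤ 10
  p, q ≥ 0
min z = 8p - 7q

s.t.
  4p + q + s1 = 23
  2p + 4q + s2 = 26
  p + s3 = 11
  q + s4 = 10
  p, q, s1, s2, s3, s4 ≥ 0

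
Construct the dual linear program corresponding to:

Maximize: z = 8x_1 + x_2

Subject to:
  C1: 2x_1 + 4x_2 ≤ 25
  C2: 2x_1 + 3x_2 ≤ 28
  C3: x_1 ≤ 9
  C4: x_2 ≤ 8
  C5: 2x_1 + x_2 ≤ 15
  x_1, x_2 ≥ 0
Minimize: z = 25y1 + 28y2 + 9y3 + 8y4 + 15y5

Subject to:
  C1: -2y1 - 2y2 - y3 - 2y5 ≤ -8
  C2: -4y1 - 3y2 - y4 - y5 ≤ -1
  y1, y2, y3, y4, y5 ≥ 0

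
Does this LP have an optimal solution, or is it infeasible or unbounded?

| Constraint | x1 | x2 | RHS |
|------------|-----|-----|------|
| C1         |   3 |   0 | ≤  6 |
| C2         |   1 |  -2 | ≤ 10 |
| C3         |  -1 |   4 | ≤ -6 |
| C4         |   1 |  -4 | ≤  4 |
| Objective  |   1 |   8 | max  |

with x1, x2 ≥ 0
C4 requires x1 - 4x2 ≤ 4, while C3 (-x1 + 4x2 ≤ -6) is equivalent to x1 - 4x2 ≥ 6. Together they would need 6 ≤ x1 - 4x2 ≤ 4, which is impossible since 6 > 4. No point satisfies all constraints.

Infeasible: no point satisfies all constraints simultaneously.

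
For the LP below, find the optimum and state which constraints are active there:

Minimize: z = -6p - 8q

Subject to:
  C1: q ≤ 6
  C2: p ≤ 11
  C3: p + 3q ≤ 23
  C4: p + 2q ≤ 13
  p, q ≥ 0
Optimal: p = 11, q = 1
Binding: C2, C4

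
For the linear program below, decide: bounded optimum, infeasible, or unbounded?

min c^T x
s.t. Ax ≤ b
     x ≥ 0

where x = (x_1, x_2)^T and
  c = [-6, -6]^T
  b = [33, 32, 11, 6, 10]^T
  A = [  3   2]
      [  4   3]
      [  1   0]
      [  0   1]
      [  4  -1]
The point (3.5, 6) satisfies every constraint, so the LP is feasible; the constraints give x_1 ≤ 11 and x_2 ≤ 6, which with x_1, x_2 ≥ 0 keep the feasible region inside a bounded box. A feasible, bounded LP attains a finite optimum at a vertex.

Bounded optimum: z* = -57 at (3.5, 6).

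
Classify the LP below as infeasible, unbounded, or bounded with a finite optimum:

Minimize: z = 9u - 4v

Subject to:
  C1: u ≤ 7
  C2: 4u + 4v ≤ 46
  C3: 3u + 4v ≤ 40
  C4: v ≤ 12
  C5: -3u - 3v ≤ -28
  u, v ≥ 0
The point (0, 10) satisfies every constraint, so the LP is feasible; the constraints give u ≤ 7 and v ≤ 12, which with u, v ≥ 0 keep the feasible region inside a bounded box. A feasible, bounded LP attains a finite optimum at a vertex.

The LP has an optimal solution: (0, 10) with z = -40.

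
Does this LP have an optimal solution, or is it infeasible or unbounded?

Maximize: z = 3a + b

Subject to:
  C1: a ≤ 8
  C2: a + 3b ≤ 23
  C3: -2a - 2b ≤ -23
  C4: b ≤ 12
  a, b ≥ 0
The point (8, 5) satisfies every constraint, so the LP is feasible; the constraints give a ≤ 8 and b ≤ 12, which with a, b ≥ 0 keep the feasible region inside a bounded box. A feasible, bounded LP attains a finite optimum at a vertex.

Evaluating z = 3a + b at each vertex:
  (8, 3.5): z = 27.5
  (8, 5): z = 29
  (5.75, 5.75): z = 23

Bounded optimum: z* = 29 at (8, 5).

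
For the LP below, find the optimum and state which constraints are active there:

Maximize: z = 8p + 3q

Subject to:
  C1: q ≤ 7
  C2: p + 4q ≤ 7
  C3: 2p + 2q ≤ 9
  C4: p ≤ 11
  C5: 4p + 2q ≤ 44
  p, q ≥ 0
Optimal: p = 4.5, q = 0
Slack at optimum:
  C1: slack = 7
  C2: slack = 2.5
  C3: slack = 0 (binding)
  C4: slack = 6.5
  C5: slack = 26
  p ≥ 0: p = 4.5
  q ≥ 0: q = 0 (binding)
Binding constraints: C3, q ≥ 0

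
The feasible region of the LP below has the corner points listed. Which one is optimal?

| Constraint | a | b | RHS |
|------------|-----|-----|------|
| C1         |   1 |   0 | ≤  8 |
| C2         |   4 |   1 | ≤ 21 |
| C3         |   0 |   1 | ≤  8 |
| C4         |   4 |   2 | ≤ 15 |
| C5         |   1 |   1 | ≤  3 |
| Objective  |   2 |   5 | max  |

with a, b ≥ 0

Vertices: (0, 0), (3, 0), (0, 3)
(0, 3) with z = 15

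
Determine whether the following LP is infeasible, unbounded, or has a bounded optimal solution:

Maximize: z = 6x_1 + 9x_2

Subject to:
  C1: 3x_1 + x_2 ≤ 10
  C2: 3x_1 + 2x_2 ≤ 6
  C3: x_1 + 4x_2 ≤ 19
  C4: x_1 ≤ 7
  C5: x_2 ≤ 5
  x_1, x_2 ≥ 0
The point (0, 3) satisfies every constraint, so the LP is feasible; the constraints give x_1 ≤ 7 and x_2 ≤ 5, which with x_1, x_2 ≥ 0 keep the feasible region inside a bounded box. A feasible, bounded LP attains a finite optimum at a vertex.

Evaluating z = 6x_1 + 9x_2 at each vertex:
  (0, 0): z = 0
  (2, 0): z = 12
  (0, 3): z = 27

The LP has an optimal solution: (0, 3) with z = 27.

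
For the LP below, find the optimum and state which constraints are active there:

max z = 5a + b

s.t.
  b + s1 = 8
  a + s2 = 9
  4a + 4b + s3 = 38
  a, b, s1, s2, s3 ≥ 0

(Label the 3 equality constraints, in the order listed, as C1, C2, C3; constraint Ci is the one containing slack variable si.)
Optimal: a = 9, b = 0.5
Slack at optimum:
  C1: slack = 7.5
  C2: slack = 0 (binding)
  C3: slack = 0 (binding)
  a ≥ 0: a = 9
  b ≥ 0: b = 0.5
Binding constraints: C2, C3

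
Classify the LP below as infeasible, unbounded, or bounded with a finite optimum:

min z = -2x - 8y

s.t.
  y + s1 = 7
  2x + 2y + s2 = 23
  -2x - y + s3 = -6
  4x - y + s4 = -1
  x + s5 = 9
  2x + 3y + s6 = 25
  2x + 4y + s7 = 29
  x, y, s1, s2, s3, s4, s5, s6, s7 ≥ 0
The point (0.5, 7) satisfies every constraint, so the LP is feasible; the constraints give x ≤ 9 and y ≤ 7, which with x, y ≥ 0 keep the feasible region inside a bounded box. A feasible, bounded LP attains a finite optimum at a vertex.

The LP has an optimal solution: (0.5, 7) with z = -57.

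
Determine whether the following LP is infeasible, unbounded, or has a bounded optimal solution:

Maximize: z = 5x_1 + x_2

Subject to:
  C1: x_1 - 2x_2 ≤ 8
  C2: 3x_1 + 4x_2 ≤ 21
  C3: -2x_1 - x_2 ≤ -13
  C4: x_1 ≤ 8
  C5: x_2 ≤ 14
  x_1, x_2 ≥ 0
The point (7, 0) satisfies every constraint, so the LP is feasible; the constraints give x_1 ≤ 8 and x_2 ≤ 14, which with x_1, x_2 ≥ 0 keep the feasible region inside a bounded box. A feasible, bounded LP attains a finite optimum at a vertex.

Evaluating z = 5x_1 + x_2 at each vertex:
  (6.5, 0): z = 32.5
  (7, 0): z = 35
  (6.2, 0.6): z = 31.6

The LP has an optimal solution: (7, 0) with z = 35.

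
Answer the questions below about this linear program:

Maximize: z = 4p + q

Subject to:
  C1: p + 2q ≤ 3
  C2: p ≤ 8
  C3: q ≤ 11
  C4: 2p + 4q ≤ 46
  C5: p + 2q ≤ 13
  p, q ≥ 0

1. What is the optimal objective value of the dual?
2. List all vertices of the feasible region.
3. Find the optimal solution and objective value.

1. 12 (by strong duality, equal to the primal optimum)
2. (0, 0), (3, 0), (0, 1.5)
3. p = 3, q = 0, z = 12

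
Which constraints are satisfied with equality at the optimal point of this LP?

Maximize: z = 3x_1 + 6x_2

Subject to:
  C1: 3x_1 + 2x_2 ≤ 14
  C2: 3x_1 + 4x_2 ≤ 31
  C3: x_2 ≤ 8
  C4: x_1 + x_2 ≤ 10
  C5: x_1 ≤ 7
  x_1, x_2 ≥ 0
Optimal: x_1 = 0, x_2 = 7
Slack at optimum:
  C1: slack = 0 (binding)
  C2: slack = 3
  C3: slack = 1
  C4: slack = 3
  C5: slack = 7
  x_1 ≥ 0: x_1 = 0 (binding)
  x_2 ≥ 0: x_2 = 7
Binding constraints: C1, x_1 ≥ 0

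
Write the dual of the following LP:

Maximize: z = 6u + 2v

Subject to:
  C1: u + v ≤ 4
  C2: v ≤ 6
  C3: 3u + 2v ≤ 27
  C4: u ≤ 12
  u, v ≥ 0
Minimize: z = 4y1 + 6y2 + 27y3 + 12y4

Subject to:
  C1: -y1 - 3y3 - y4 ≤ -6
  C2: -y1 - y2 - 2y3 ≤ -2
  y1, y2, y3, y4 ≥ 0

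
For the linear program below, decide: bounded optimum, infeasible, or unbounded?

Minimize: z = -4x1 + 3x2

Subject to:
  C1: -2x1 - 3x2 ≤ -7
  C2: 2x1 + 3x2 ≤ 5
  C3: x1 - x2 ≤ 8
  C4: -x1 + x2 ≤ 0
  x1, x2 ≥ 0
C2 requires 2x1 + 3x2 ≤ 5, while C1 (-2x1 - 3x2 ≤ -7) is equivalent to 2x1 + 3x2 ≥ 7. Together they would need 7 ≤ 2x1 + 3x2 ≤ 5, which is impossible since 7 > 5. No point satisfies all constraints.

The feasible region is empty; the LP is infeasible.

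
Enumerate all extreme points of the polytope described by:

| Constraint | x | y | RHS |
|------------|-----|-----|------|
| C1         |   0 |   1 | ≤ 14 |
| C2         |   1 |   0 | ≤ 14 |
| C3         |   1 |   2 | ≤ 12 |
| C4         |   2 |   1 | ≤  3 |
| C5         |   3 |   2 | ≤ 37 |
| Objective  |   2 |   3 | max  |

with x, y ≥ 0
Each vertex is the intersection of two constraint boundaries that also satisfies all remaining constraints:
  x = 0 and y = 0 → (0, 0)
  2x + y = 3 and y = 0 → (1.5, 0)
  2x + y = 3 and x = 0 → (0, 3)

Vertices: (0, 0), (1.5, 0), (0, 3)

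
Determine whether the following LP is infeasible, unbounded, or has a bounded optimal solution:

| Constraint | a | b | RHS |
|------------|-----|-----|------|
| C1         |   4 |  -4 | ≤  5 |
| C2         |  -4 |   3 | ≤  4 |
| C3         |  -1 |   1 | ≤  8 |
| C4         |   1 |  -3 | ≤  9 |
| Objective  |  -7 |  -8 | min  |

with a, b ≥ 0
Feasible point: (0, 0) satisfies every constraint, so the LP is feasible.
Direction d = (1, 1): for each constraint row a, a·d ≤ 0 —
  (4)(1) + (-4)(1) = 0 ≤ 0
  (-4)(1) + (3)(1) = -1 ≤ 0
  (-1)(1) + (1)(1) = 0 ≤ 0
  (1)(1) + (-3)(1) = -2 ≤ 0
and d ≥ 0, so (0, 0) + t·d stays feasible for every t ≥ 0. Along this ray z = -7a - 8b changes by -15 per unit t, so z → −∞.

Unbounded: there is a feasible ray along which z → −∞.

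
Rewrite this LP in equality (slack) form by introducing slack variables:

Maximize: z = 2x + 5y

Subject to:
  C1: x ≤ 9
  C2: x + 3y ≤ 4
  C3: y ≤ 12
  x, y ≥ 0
max z = 2x + 5y

s.t.
  x + s1 = 9
  x + 3y + s2 = 4
  y + s3 = 12
  x, y, s1, s2, s3 ≥ 0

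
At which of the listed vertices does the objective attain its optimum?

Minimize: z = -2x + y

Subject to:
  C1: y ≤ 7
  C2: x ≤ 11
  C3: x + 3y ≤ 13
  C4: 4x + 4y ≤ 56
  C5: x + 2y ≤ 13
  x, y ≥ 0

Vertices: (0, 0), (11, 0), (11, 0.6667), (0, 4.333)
Evaluating z = -2x + y at each vertex:
  (0, 0): z = 0
  (11, 0): z = -22
  (11, 0.6667): z = -21.33
  (0, 4.333): z = 4.333

The smallest value is z = -22, attained at (11, 0).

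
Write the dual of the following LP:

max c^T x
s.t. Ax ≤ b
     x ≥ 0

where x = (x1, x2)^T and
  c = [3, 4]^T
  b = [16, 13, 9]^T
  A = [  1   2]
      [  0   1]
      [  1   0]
Minimize: z = 16y1 + 13y2 + 9y3

Subject to:
  C1: -y1 - y3 ≤ -3
  C2: -2y1 - y2 ≤ -4
  y1, y2, y3 ≥ 0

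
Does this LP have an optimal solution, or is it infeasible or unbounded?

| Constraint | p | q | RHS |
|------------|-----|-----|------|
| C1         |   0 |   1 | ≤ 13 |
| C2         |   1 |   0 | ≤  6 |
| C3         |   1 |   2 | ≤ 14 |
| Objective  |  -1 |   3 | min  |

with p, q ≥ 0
The point (6, 0) satisfies every constraint, so the LP is feasible; the constraints give p ≤ 6 and q ≤ 13, which with p, q ≥ 0 keep the feasible region inside a bounded box. A feasible, bounded LP attains a finite optimum at a vertex.

Evaluating z = -p + 3q at each vertex:
  (0, 0): z = 0
  (6, 0): z = -6
  (6, 4): z = 6
  (0, 7): z = 21

Bounded optimum: z* = -6 at (6, 0).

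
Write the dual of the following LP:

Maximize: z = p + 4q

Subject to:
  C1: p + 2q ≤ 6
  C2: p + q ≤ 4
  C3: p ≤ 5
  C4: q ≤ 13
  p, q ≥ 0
Minimize: z = 6y1 + 4y2 + 5y3 + 13y4

Subject to:
  C1: -y1 - y2 - y3 ≤ -1
  C2: -2y1 - y2 - y4 ≤ -4
  y1, y2, y3, y4 ≥ 0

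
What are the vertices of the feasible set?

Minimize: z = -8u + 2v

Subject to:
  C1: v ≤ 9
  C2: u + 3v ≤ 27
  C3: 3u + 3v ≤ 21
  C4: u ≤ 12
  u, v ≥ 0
Each vertex is the intersection of two constraint boundaries that also satisfies all remaining constraints:
  u = 0 and v = 0 → (0, 0)
  3u + 3v = 21 and v = 0 → (7, 0)
  3u + 3v = 21 and u = 0 → (0, 7)

Vertices: (0, 0), (7, 0), (0, 7)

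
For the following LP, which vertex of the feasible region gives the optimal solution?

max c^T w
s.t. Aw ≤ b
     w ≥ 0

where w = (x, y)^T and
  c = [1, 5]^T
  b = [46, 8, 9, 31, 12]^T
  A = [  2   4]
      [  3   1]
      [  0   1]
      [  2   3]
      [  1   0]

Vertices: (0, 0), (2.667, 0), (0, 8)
Evaluating z = x + 5y at each vertex:
  (0, 0): z = 0
  (2.667, 0): z = 2.667
  (0, 8): z = 40

The largest value is z = 40, attained at (0, 8).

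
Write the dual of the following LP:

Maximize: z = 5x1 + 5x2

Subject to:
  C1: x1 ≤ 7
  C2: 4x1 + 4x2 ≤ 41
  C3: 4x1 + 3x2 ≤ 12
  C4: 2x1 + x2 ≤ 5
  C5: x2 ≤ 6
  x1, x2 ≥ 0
Minimize: z = 7y1 + 41y2 + 12y3 + 5y4 + 6y5

Subject to:
  C1: -y1 - 4y2 - 4y3 - 2y4 ≤ -5
  C2: -4y2 - 3y3 - y4 - y5 ≤ -5
  y1, y2, y3, y4, y5 ≥ 0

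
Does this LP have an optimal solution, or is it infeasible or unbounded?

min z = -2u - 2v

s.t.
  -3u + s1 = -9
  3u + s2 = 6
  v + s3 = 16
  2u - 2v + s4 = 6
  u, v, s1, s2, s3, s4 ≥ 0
The row 3u + s2 = 6 with s2 ≥ 0 requires 3u ≤ 6, while the row -3u + s1 = -9 with s1 ≥ 0 is equivalent to 3u ≥ 9. Together they would need 9 ≤ 3u ≤ 6, which is impossible since 9 > 6. No point satisfies all constraints.

Infeasible — the constraint set is empty.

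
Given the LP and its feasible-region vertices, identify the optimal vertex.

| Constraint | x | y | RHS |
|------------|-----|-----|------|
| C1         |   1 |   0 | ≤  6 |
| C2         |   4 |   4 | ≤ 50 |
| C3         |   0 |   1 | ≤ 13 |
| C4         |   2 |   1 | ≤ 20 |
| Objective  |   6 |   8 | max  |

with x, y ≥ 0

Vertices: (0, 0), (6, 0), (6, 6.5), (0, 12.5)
Evaluating z = 6x + 8y at each vertex:
  (0, 0): z = 0
  (6, 0): z = 36
  (6, 6.5): z = 88
  (0, 12.5): z = 100

The largest value is z = 100, attained at (0, 12.5).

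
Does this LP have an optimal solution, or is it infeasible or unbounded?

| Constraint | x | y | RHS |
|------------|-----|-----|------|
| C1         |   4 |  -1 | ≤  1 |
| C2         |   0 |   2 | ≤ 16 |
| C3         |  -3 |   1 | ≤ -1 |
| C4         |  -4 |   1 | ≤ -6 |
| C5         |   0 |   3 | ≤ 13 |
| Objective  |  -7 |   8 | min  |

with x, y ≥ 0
C1 requires 4x - y ≤ 1, while C4 (-4x + y ≤ -6) is equivalent to 4x - y ≥ 6. Together they would need 6 ≤ 4x - y ≤ 1, which is impossible since 6 > 1. No point satisfies all constraints.

Infeasible — the constraint set is empty.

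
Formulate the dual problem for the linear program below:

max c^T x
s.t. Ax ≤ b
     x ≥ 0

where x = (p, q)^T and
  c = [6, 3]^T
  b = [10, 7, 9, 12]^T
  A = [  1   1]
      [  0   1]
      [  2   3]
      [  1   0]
Minimize: z = 10y1 + 7y2 + 9y3 + 12y4

Subject to:
  C1: -y1 - 2y3 - y4 ≤ -6
  C2: -y1 - y2 - 3y3 ≤ -3
  y1, y2, y3, y4 ≥ 0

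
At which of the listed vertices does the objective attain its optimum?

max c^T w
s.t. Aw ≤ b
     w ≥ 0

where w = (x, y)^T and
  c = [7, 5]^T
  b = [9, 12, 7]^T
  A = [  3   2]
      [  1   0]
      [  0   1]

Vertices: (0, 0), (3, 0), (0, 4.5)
Evaluating z = 7x + 5y at each vertex:
  (0, 0): z = 0
  (3, 0): z = 21
  (0, 4.5): z = 22.5

The largest value is z = 22.5, attained at (0, 4.5).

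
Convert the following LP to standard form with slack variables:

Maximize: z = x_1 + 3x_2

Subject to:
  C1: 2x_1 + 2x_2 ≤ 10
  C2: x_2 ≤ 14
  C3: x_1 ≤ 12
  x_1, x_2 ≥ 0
max z = x_1 + 3x_2

s.t.
  2x_1 + 2x_2 + s1 = 10
  x_2 + s2 = 14
  x_1 + s3 = 12
  x_1, x_2, s1, s2, s3 ≥ 0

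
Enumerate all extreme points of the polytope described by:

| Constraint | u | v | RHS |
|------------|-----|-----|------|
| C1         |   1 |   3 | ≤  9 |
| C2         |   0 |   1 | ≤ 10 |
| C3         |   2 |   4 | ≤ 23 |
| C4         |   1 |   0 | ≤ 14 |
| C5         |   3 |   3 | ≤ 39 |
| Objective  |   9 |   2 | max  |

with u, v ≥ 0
Each vertex is the intersection of two constraint boundaries that also satisfies all remaining constraints:
  u = 0 and v = 0 → (0, 0)
  u + 3v = 9 and v = 0 → (9, 0)
  u + 3v = 9 and u = 0 → (0, 3)

Vertices: (0, 0), (9, 0), (0, 3)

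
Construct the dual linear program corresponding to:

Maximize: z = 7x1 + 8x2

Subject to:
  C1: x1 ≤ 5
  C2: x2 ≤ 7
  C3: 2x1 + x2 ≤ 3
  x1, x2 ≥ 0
Minimize: z = 5y1 + 7y2 + 3y3

Subject to:
  C1: -y1 - 2y3 ≤ -7
  C2: -y2 - y3 ≤ -8
  y1, y2, y3 ≥ 0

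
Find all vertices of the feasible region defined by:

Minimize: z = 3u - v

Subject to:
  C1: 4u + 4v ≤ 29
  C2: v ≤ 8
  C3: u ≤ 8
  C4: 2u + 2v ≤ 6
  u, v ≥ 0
Each vertex is the intersection of two constraint boundaries that also satisfies all remaining constraints:
  u = 0 and v = 0 → (0, 0)
  2u + 2v = 6 and v = 0 → (3, 0)
  2u + 2v = 6 and u = 0 → (0, 3)

Vertices: (0, 0), (3, 0), (0, 3)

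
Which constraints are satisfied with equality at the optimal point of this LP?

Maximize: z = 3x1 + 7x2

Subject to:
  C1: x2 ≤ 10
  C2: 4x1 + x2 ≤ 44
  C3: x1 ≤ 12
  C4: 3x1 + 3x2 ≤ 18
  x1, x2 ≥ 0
Optimal: x1 = 0, x2 = 6
Slack at optimum:
  C1: slack = 4
  C2: slack = 38
  C3: slack = 12
  C4: slack = 0 (binding)
  x1 ≥ 0: x1 = 0 (binding)
  x2 ≥ 0: x2 = 6
Binding constraints: C4, x1 ≥ 0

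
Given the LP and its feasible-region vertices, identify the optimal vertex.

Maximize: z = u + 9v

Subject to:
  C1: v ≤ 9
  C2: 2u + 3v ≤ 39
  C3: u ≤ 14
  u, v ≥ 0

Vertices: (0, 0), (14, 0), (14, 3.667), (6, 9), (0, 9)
Evaluating z = u + 9v at each vertex:
  (0, 0): z = 0
  (14, 0): z = 14
  (14, 3.667): z = 47
  (6, 9): z = 87
  (0, 9): z = 81

The largest value is z = 87, attained at (6, 9).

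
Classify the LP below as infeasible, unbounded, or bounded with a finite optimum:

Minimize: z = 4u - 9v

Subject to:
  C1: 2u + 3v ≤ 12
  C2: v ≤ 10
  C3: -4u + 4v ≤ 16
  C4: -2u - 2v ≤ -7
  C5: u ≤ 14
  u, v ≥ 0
The point (0, 4) satisfies every constraint, so the LP is feasible; the constraints give u ≤ 14 and v ≤ 10, which with u, v ≥ 0 keep the feasible region inside a bounded box. A feasible, bounded LP attains a finite optimum at a vertex.

Evaluating z = 4u - 9v at each vertex:
  (3.5, 0): z = 14
  (6, 0): z = 24
  (0, 4): z = -36
  (0, 3.5): z = -31.5

The LP has an optimal solution: (0, 4) with z = -36.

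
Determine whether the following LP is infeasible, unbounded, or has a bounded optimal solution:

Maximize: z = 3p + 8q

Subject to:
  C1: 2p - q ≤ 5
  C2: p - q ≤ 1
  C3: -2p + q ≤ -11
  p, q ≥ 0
C1 requires 2p - q ≤ 5, while C3 (-2p + q ≤ -11) is equivalent to 2p - q ≥ 11. Together they would need 11 ≤ 2p - q ≤ 5, which is impossible since 11 > 5. No point satisfies all constraints.

Infeasible — the constraint set is empty.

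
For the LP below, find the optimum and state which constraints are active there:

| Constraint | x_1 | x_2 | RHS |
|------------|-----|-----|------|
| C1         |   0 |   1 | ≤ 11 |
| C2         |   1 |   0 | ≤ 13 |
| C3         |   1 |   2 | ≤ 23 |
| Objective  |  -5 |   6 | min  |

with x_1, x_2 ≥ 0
Optimal: x_1 = 13, x_2 = 0
Slack at optimum:
  C1: slack = 11
  C2: slack = 0 (binding)
  C3: slack = 10
  x_1 ≥ 0: x_1 = 13
  x_2 ≥ 0: x_2 = 0 (binding)
Binding constraints: C2, x_2 ≥ 0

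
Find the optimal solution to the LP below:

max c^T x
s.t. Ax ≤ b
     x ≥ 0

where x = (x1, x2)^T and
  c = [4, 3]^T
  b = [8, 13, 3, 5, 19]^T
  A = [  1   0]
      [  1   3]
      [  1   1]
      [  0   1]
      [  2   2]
Each vertex is the intersection of two constraint boundaries that also satisfies all remaining constraints:
  x1 = 0 and x2 = 0 → (0, 0)
  x1 + x2 = 3 and x2 = 0 → (3, 0)
  x1 + x2 = 3 and x1 = 0 → (0, 3)

Evaluating z = 4x1 + 3x2 at each vertex:
  (0, 0): z = 0
  (3, 0): z = 12
  (0, 3): z = 9

The maximum is at (3, 0) with z = 12.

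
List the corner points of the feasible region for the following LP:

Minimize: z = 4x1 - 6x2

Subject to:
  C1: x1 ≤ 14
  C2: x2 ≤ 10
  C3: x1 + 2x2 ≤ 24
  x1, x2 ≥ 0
Each vertex is the intersection of two constraint boundaries that also satisfies all remaining constraints:
  x1 = 0 and x2 = 0 → (0, 0)
  x1 = 14 and x2 = 0 → (14, 0)
  x1 = 14 and x1 + 2x2 = 24 → (14, 5)
  x2 = 10 and x1 + 2x2 = 24 → (4, 10)
  x2 = 10 and x1 = 0 → (0, 10)

Vertices: (0, 0), (14, 0), (14, 5), (4, 10), (0, 10)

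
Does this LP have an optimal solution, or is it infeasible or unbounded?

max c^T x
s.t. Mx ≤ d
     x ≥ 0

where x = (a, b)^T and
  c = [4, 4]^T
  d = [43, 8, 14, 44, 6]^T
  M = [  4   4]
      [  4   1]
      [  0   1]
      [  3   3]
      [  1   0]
The point (0, 8) satisfies every constraint, so the LP is feasible; the constraints give a ≤ 6 and b ≤ 14, which with a, b ≥ 0 keep the feasible region inside a bounded box. A feasible, bounded LP attains a finite optimum at a vertex.

Bounded optimum: z* = 32 at (0, 8).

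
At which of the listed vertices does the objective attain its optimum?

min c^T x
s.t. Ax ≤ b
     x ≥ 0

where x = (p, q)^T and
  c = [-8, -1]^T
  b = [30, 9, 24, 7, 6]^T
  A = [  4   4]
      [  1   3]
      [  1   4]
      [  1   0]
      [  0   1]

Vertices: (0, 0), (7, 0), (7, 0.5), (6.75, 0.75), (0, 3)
(7, 0.5) with z = -56.5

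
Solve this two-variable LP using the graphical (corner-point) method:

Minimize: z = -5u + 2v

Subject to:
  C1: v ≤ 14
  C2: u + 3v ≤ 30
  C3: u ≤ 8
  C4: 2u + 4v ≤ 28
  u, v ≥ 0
Each vertex is the intersection of two constraint boundaries that also satisfies all remaining constraints:
  u = 0 and v = 0 → (0, 0)
  u = 8 and v = 0 → (8, 0)
  u = 8 and 2u + 4v = 28 → (8, 3)
  2u + 4v = 28 and u = 0 → (0, 7)

Evaluating z = -5u + 2v at each vertex:
  (0, 0): z = 0
  (8, 0): z = -40
  (8, 3): z = -34
  (0, 7): z = 14

The minimum is at (8, 0) with z = -40.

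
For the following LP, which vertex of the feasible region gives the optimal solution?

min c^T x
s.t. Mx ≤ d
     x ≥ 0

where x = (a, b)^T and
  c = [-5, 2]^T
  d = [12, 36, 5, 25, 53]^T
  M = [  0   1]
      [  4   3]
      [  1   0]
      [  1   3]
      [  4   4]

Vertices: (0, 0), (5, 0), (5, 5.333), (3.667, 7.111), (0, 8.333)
Evaluating z = -5a + 2b at each vertex:
  (0, 0): z = 0
  (5, 0): z = -25
  (5, 5.333): z = -14.33
  (3.667, 7.111): z = -4.111
  (0, 8.333): z = 16.67

The smallest value is z = -25, attained at (5, 0).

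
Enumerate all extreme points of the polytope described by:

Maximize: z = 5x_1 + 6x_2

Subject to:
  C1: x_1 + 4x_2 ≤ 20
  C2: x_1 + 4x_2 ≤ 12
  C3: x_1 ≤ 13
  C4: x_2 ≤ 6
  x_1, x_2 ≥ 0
Each vertex is the intersection of two constraint boundaries that also satisfies all remaining constraints:
  x_1 = 0 and x_2 = 0 → (0, 0)
  x_1 + 4x_2 = 12 and x_2 = 0 → (12, 0)
  x_1 + 4x_2 = 12 and x_1 = 0 → (0, 3)

Vertices: (0, 0), (12, 0), (0, 3)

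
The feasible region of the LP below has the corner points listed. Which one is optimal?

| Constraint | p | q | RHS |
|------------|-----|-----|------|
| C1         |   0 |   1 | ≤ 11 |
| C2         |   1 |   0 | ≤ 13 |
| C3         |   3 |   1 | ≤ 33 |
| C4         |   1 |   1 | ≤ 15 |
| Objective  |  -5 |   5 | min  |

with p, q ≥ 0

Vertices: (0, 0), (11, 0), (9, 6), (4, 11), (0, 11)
Evaluating z = -5p + 5q at each vertex:
  (0, 0): z = 0
  (11, 0): z = -55
  (9, 6): z = -15
  (4, 11): z = 35
  (0, 11): z = 55

The smallest value is z = -55, attained at (11, 0).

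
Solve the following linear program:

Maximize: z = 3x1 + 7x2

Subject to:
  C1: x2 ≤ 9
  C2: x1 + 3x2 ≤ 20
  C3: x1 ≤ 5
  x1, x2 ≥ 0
Each vertex is the intersection of two constraint boundaries that also satisfies all remaining constraints:
  x1 = 0 and x2 = 0 → (0, 0)
  x1 = 5 and x2 = 0 → (5, 0)
  x1 + 3x2 = 20 and x1 = 5 → (5, 5)
  x1 + 3x2 = 20 and x1 = 0 → (0, 6.667)

Evaluating z = 3x1 + 7x2 at each vertex:
  (0, 0): z = 0
  (5, 0): z = 15
  (5, 5): z = 50
  (0, 6.667): z = 46.67

The maximum is at (5, 5) with z = 50.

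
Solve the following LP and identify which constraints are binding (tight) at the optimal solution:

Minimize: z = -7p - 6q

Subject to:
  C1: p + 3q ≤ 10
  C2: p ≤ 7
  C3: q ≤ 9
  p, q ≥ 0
Optimal: p = 7, q = 1
Binding: C1, C2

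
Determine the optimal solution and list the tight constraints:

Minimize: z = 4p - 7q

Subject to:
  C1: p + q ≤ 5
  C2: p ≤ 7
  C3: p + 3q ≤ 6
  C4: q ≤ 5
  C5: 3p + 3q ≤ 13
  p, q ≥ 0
Optimal: p = 0, q = 2
Slack at optimum:
  C1: slack = 3
  C2: slack = 7
  C3: slack = 0 (binding)
  C4: slack = 3
  C5: slack = 7
  p ≥ 0: p = 0 (binding)
  q ≥ 0: q = 2
Binding constraints: C3, p ≥ 0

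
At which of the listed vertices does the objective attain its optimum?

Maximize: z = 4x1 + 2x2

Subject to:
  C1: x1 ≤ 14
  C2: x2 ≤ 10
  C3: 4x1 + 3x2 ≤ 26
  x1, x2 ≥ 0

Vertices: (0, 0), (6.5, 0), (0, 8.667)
(6.5, 0) with z = 26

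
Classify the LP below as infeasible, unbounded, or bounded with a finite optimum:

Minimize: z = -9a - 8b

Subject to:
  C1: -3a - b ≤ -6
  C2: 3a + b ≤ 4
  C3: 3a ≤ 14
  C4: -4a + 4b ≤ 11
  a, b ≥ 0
C2 requires 3a + b ≤ 4, while C1 (-3a - b ≤ -6) is equivalent to 3a + b ≥ 6. Together they would need 6 ≤ 3a + b ≤ 4, which is impossible since 6 > 4. No point satisfies all constraints.

Infeasible — the constraint set is empty.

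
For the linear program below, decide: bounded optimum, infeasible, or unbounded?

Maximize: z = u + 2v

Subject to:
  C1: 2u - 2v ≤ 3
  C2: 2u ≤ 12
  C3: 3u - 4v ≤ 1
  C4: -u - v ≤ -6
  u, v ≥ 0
Feasible point: (0, 6) satisfies every constraint, so the LP is feasible.
Direction d = (0, 1): for each constraint row a, a·d ≤ 0 —
  (2)(0) + (-2)(1) = -2 ≤ 0
  (2)(0) + (0)(1) = 0 ≤ 0
  (3)(0) + (-4)(1) = -4 ≤ 0
  (-1)(0) + (-1)(1) = -1 ≤ 0
and d ≥ 0, so (0, 6) + t·d stays feasible for every t ≥ 0. Along this ray z = u + 2v changes by 2 per unit t, so z → +∞.

Unbounded — the objective can increase without bound over the feasible region.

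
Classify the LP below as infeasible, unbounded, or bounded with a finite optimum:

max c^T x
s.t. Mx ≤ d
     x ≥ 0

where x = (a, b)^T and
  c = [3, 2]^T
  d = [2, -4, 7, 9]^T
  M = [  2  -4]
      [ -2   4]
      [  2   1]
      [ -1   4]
One constraint requires 2a - 4b ≤ 2, while the constraint -2a + 4b ≤ -4 is equivalent to 2a - 4b ≥ 4. Together they would need 4 ≤ 2a - 4b ≤ 2, which is impossible since 4 > 2. No point satisfies all constraints.

Infeasible: no point satisfies all constraints simultaneously.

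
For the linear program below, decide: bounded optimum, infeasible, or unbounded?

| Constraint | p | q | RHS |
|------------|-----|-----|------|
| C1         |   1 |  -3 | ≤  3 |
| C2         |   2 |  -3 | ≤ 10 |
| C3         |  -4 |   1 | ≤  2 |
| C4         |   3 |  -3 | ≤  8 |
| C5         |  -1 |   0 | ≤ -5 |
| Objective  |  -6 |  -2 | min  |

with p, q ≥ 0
Feasible point: (5, 3) satisfies every constraint, so the LP is feasible.
Direction d = (1, 1): for each constraint row a, a·d ≤ 0 —
  (1)(1) + (-3)(1) = -2 ≤ 0
  (2)(1) + (-3)(1) = -1 ≤ 0
  (-4)(1) + (1)(1) = -3 ≤ 0
  (3)(1) + (-3)(1) = 0 ≤ 0
  (-1)(1) + (0)(1) = -1 ≤ 0
and d ≥ 0, so (5, 3) + t·d stays feasible for every t ≥ 0. Along this ray z = -6p - 2q changes by -8 per unit t, so z → −∞.

Unbounded: there is a feasible ray along which z → −∞.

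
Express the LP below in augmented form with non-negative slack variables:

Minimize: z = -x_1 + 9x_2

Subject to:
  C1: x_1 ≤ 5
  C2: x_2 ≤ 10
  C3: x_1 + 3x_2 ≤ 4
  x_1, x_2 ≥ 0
min z = -x_1 + 9x_2

s.t.
  x_1 + s1 = 5
  x_2 + s2 = 10
  x_1 + 3x_2 + s3 = 4
  x_1, x_2, s1, s2, s3 ≥ 0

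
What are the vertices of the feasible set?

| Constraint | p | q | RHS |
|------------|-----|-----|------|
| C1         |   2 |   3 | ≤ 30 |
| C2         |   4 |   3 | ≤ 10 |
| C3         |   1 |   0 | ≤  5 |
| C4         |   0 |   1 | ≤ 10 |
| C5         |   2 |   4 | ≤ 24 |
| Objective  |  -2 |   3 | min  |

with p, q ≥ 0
Each vertex is the intersection of two constraint boundaries that also satisfies all remaining constraints:
  p = 0 and q = 0 → (0, 0)
  4p + 3q = 10 and q = 0 → (2.5, 0)
  4p + 3q = 10 and p = 0 → (0, 3.333)

Vertices: (0, 0), (2.5, 0), (0, 3.333)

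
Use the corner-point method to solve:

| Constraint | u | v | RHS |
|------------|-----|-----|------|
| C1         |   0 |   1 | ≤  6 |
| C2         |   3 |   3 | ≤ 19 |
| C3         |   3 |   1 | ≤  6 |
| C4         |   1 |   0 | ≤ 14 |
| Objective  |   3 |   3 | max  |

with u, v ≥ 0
Each vertex is the intersection of two constraint boundaries that also satisfies all remaining constraints:
  u = 0 and v = 0 → (0, 0)
  3u + v = 6 and v = 0 → (2, 0)
  v = 6 and 3u + v = 6 → (0, 6)

Evaluating z = 3u + 3v at each vertex:
  (0, 0): z = 0
  (2, 0): z = 6
  (0, 6): z = 18

The maximum is at (0, 6) with z = 18.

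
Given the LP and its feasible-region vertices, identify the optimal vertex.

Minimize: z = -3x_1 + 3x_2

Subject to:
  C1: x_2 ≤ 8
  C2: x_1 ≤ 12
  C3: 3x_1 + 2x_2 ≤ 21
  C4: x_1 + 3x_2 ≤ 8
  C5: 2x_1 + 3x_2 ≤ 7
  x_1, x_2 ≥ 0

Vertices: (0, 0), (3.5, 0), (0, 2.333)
(3.5, 0) with z = -10.5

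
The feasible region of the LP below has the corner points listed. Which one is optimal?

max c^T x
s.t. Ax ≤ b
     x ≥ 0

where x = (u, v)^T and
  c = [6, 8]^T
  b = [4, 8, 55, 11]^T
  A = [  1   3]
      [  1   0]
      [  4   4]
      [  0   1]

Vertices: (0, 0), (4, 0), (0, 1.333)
(4, 0) with z = 24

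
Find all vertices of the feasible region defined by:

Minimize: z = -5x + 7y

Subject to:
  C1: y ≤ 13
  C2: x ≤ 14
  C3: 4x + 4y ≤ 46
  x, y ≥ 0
Each vertex is the intersection of two constraint boundaries that also satisfies all remaining constraints:
  x = 0 and y = 0 → (0, 0)
  4x + 4y = 46 and y = 0 → (11.5, 0)
  4x + 4y = 46 and x = 0 → (0, 11.5)

Vertices: (0, 0), (11.5, 0), (0, 11.5)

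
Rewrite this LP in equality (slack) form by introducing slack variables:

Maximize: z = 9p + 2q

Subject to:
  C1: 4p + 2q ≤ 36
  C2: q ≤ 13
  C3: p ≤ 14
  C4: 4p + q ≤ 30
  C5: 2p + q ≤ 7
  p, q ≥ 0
max z = 9p + 2q

s.t.
  4p + 2q + s1 = 36
  q + s2 = 13
  p + s3 = 14
  4p + q + s4 = 30
  2p + q + s5 = 7
  p, q, s1, s2, s3, s4, s5 ≥ 0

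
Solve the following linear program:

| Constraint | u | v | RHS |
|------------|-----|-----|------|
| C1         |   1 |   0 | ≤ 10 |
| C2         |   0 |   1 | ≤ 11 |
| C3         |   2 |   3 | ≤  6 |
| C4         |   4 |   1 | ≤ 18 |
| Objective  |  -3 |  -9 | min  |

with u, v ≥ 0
u = 0, v = 2, z = -18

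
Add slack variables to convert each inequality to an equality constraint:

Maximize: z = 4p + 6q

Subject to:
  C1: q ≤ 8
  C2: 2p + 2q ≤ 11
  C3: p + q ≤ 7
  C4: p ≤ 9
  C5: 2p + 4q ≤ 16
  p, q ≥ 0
max z = 4p + 6q

s.t.
  q + s1 = 8
  2p + 2q + s2 = 11
  p + q + s3 = 7
  p + s4 = 9
  2p + 4q + s5 = 16
  p, q, s1, s2, s3, s4, s5 ≥ 0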